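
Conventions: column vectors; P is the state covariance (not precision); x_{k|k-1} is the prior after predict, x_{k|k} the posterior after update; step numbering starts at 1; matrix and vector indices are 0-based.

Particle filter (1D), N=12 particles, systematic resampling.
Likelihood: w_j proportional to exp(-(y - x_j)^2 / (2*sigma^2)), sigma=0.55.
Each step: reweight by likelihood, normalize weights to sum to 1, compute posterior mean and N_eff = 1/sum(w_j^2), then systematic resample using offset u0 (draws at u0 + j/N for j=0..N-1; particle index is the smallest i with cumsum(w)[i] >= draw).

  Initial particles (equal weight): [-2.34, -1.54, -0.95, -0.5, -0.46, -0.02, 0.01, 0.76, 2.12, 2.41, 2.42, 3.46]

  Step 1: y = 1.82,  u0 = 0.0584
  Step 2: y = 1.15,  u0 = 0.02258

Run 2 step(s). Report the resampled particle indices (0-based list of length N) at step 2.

step 1: w=[0.0000, 0.0000, 0.0000, 0.0001, 0.0001, 0.0017, 0.0021, 0.0725, 0.4004, 0.2614, 0.2563, 0.0055]  mean=2.1729  Neff=3.3374  idx=[7, 8, 8, 8, 8, 8, 9, 9, 9, 10, 10, 10]
step 2: w=[0.3442, 0.0934, 0.0934, 0.0934, 0.0934, 0.0934, 0.0321, 0.0321, 0.0321, 0.0308, 0.0308, 0.0308]  mean=1.7075  Neff=5.9504  idx=[0, 0, 0, 0, 1, 2, 2, 3, 4, 5, 7, 10]

resampled_idx = [0, 0, 0, 0, 1, 2, 2, 3, 4, 5, 7, 10]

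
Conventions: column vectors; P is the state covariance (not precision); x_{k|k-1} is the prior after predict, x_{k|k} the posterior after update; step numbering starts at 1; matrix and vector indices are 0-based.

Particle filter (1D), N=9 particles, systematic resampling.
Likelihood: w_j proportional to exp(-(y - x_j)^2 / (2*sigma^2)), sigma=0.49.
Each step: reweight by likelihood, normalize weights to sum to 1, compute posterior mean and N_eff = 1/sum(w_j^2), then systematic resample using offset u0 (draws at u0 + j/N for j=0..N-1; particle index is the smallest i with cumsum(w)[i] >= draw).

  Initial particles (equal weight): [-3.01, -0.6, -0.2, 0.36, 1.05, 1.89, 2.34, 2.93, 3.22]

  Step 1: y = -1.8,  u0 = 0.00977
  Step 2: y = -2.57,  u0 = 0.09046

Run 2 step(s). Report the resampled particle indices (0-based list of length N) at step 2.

resampled_idx = [0, 1, 1, 2, 2, 3, 3, 4, 4]

step 1: w=[0.4641, 0.4880, 0.0474, 0.0006, 0.0000, 0.0000, 0.0000, 0.0000, 0.0000]  mean=-1.6989  Neff=2.1943  idx=[0, 0, 0, 0, 0, 1, 1, 1, 1]
step 2: w=[0.1999, 0.1999, 0.1999, 0.1999, 0.1999, 0.0001, 0.0001, 0.0001, 0.0001]  mean=-3.0091  Neff=5.0037  idx=[0, 1, 1, 2, 2, 3, 3, 4, 4]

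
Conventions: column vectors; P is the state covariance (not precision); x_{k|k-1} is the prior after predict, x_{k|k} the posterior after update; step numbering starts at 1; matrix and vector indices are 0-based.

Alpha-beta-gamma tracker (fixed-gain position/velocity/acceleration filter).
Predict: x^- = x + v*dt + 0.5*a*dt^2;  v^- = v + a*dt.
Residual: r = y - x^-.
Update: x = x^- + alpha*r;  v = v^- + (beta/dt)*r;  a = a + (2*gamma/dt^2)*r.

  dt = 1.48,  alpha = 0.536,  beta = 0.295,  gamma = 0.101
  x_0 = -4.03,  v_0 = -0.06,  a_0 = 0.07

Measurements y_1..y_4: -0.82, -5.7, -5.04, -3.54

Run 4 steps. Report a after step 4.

a_post = -0.1375

step 1: x_pred=-4.0421  r=3.2221  x^+=-2.3151  v^+=0.6859  a^+=0.3671
step 2: x_pred=-0.8979  r=-4.8021  x^+=-3.4718  v^+=0.2721  a^+=-0.0757
step 3: x_pred=-3.1521  r=-1.8879  x^+=-4.1640  v^+=-0.2163  a^+=-0.2498
step 4: x_pred=-4.7577  r=1.2177  x^+=-4.1050  v^+=-0.3433  a^+=-0.1375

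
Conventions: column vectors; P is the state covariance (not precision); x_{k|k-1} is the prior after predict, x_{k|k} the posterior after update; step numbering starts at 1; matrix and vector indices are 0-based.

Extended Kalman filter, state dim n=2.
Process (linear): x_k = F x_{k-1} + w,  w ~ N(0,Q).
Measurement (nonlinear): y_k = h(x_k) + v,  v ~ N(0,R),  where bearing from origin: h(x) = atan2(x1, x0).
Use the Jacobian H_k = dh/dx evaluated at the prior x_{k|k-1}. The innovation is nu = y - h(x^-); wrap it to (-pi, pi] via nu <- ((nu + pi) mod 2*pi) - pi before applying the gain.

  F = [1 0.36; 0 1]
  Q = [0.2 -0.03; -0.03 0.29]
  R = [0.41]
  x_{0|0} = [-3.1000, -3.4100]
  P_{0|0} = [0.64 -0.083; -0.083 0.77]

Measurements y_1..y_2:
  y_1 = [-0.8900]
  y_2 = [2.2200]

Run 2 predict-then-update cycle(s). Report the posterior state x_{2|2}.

x_post = [-5.6417, -3.4813]

step 1: x^-=[-4.3276, -3.4100]  P^-=[0.8800 0.1642; 0.1642 1.0600]  H_jac=[0.1123 -0.1426]  S=[0.4374]  K=[0.1725; -0.3033]  nu=[1.5842]  x^+=[-4.0543, -3.8905]  P^+=[0.8670 0.1871; 0.1871 1.0198]
step 2: x^-=[-5.4549, -3.8905]  P^-=[1.3339 0.5242; 0.5242 1.3098]  H_jac=[0.0867 -0.1215]  S=[0.4283]  K=[0.1212; -0.2655]  nu=[-1.5411]  x^+=[-5.6417, -3.4813]  P^+=[1.3276 0.5380; 0.5380 1.2796]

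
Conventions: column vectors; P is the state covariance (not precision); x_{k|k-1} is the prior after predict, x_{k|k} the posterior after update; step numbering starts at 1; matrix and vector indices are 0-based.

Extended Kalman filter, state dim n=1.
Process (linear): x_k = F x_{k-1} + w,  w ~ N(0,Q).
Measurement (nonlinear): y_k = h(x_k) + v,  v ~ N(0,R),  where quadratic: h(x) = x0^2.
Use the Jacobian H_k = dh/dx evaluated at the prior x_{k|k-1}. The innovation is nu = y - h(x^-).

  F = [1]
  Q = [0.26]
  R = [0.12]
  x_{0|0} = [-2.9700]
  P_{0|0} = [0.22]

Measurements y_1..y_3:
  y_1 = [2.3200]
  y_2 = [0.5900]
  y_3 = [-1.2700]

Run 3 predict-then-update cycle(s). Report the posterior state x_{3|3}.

x_post = [-0.0876]

step 1: x^-=[-2.9700]  P^-=[0.4800]  H_jac=[-5.9400]  S=[17.0561]  K=[-0.1672]  nu=[-6.5009]  x^+=[-1.8833]  P^+=[0.0034]
step 2: x^-=[-1.8833]  P^-=[0.2634]  H_jac=[-3.7665]  S=[3.8565]  K=[-0.2572]  nu=[-2.9567]  x^+=[-1.1227]  P^+=[0.0082]
step 3: x^-=[-1.1227]  P^-=[0.2682]  H_jac=[-2.2454]  S=[1.4722]  K=[-0.4091]  nu=[-2.5305]  x^+=[-0.0876]  P^+=[0.0219]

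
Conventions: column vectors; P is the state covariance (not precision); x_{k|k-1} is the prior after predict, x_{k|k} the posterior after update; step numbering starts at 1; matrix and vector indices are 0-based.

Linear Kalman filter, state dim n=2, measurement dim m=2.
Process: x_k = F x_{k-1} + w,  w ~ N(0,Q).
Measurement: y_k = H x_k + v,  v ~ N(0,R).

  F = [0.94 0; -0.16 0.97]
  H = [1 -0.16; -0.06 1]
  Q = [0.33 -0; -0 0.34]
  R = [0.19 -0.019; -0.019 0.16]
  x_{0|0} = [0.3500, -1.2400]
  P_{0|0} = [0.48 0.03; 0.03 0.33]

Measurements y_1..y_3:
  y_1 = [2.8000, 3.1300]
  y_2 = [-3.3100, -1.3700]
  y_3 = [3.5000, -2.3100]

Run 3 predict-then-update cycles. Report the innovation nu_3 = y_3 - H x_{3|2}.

step 1: x^-=[0.3290, -1.2588]  P^-=[0.7541 -0.0448; -0.0448 0.6535]  S=[0.9752 -0.2141; -0.2141 0.8216]  K=[0.8025 0.0994; 0.0235 0.8048]  nu=[2.2696, 4.4085]  x^+=[2.5888, 2.3424]  P^+=[0.1522 0.0098; 0.0098 0.1289]
step 2: x^-=[2.4334, 1.8579]  P^-=[0.4644 -0.0140; -0.0140 0.4621]  S=[0.6707 -0.1349; -0.1349 0.6255]  K=[0.7133 0.0870; 0.0186 0.7442]  nu=[-5.4462, -3.0819]  x^+=[-1.7191, -0.5371]  P^+=[0.1352 0.0085; 0.0085 0.1192]
step 3: x^-=[-1.6159, -0.2459]  P^-=[0.4495 -0.0126; -0.0126 0.4530]  S=[0.6551 -0.1312; -0.1312 0.6161]  K=[0.7064 0.0862; 0.0184 0.7404]  nu=[5.0766, -2.1610]  x^+=[1.7842, -1.7527]  P^+=[0.1339 0.0084; 0.0084 0.1186]

innov = [5.0766, -2.1610]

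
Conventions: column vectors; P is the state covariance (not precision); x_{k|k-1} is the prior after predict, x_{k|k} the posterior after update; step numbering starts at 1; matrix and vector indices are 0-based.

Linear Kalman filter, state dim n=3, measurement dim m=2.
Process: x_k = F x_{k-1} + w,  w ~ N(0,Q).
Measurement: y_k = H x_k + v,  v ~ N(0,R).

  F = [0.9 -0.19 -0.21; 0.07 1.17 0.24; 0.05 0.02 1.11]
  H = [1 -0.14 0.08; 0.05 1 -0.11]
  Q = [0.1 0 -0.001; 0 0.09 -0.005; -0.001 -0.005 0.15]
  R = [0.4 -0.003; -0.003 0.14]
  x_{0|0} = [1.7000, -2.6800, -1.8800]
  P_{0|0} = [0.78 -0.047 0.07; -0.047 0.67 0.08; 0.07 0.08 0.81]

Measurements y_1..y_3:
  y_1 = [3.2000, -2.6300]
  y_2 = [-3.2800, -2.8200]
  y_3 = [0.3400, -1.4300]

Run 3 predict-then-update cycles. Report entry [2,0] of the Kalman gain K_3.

step 1: x^-=[2.4340, -3.4678, -2.0554]  P^-=[0.7877 -0.1987 -0.1057; -0.1987 1.0972 0.3369; -0.1057 0.3369 1.1614]  S=[1.2478 -0.2814; -0.2814 1.1604]  K=[0.6538 0.0313; -0.0599 0.8905; -0.0089 0.1736]  nu=[0.4449, 0.4900]  x^+=[2.7402, -3.0581, -1.9743]  P^+=[0.2646 -0.0188 -0.0729; -0.0188 0.1425 0.1518; -0.0729 0.1518 1.1255]
step 2: x^-=[3.4619, -3.8600, -2.1156]  P^-=[0.4152 -0.1502 -0.3568; -0.1502 0.4309 0.4893; -0.3568 0.4893 1.5361]  S=[0.8075 -0.1207; -0.1207 0.4718]  K=[0.4953 -0.0644; -0.0989 0.7580; -0.2898 0.5670]  nu=[-7.1130, 0.6342]  x^+=[-0.1018, -2.6758, 0.3051]  P^+=[0.2075 -0.0415 -0.1876; -0.0415 0.1338 0.2301; -0.1876 0.2301 1.2770]
step 3: x^-=[0.3527, -3.0646, 0.2801]  P^-=[0.4327 -0.2290 -0.5251; -0.2290 0.4639 0.6197; -0.5251 0.6197 1.7132]  S=[0.8189 -0.1740; -0.1740 0.4722]  K=[0.4870 -0.1373; -0.1362 0.7635; -0.4313 0.6986]  nu=[-0.4641, 1.6477]  x^+=[-0.0996, -1.7433, 1.6314]  P^+=[0.2063 -0.0572 -0.2383; -0.0572 0.1372 0.2458; -0.2383 0.2458 1.2256]

K[2,0] = -0.4313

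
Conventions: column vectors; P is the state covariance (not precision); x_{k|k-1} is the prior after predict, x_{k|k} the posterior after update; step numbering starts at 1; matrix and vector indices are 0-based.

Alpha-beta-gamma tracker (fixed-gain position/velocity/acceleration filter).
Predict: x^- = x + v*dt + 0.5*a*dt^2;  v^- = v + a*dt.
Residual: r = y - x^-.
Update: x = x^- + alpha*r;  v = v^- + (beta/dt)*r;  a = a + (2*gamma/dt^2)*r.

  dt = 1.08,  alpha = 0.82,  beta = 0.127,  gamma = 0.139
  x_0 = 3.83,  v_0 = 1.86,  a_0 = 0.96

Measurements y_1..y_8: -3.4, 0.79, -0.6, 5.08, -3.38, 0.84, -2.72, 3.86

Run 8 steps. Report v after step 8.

step 1: x_pred=6.3987  r=-9.7987  x^+=-1.6362  v^+=1.7445  a^+=-1.3754
step 2: x_pred=-0.5543  r=1.3443  x^+=0.5480  v^+=0.4172  a^+=-1.0550
step 3: x_pred=0.3833  r=-0.9833  x^+=-0.4230  v^+=-0.8379  a^+=-1.2894
step 4: x_pred=-2.0799  r=7.1599  x^+=3.7912  v^+=-1.3885  a^+=0.4171
step 5: x_pred=2.5349  r=-5.9149  x^+=-2.3153  v^+=-1.6335  a^+=-0.9927
step 6: x_pred=-4.6585  r=5.4985  x^+=-0.1497  v^+=-2.0590  a^+=0.3178
step 7: x_pred=-2.1881  r=-0.5319  x^+=-2.6243  v^+=-1.7783  a^+=0.1911
step 8: x_pred=-4.4334  r=8.2934  x^+=2.3672  v^+=-0.5967  a^+=2.1677

v_post = -0.5967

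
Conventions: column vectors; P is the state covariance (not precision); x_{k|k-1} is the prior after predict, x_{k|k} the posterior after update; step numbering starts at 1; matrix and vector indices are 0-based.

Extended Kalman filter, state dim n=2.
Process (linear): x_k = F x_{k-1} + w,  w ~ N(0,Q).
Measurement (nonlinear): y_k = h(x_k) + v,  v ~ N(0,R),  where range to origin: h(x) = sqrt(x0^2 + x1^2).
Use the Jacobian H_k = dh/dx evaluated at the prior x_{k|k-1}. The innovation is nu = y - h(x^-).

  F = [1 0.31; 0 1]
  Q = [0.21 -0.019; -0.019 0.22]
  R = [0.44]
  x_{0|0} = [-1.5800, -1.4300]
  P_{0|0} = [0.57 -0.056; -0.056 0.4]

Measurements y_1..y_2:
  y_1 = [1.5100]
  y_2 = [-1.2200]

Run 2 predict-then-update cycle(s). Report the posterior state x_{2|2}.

step 1: x^-=[-2.0233, -1.4300]  P^-=[0.7837 0.0490; 0.0490 0.6200]  H_jac=[-0.8166 -0.5772]  S=[1.2154]  K=[-0.5499; -0.3274]  nu=[-0.9676]  x^+=[-1.4912, -1.1132]  P^+=[0.4163 -0.1698; -0.1698 0.4898]
step 2: x^-=[-1.8363, -1.1132]  P^-=[0.5681 -0.0369; -0.0369 0.7098]  H_jac=[-0.8551 -0.5184]  S=[1.0134]  K=[-0.4605; -0.3319]  nu=[-3.3674]  x^+=[-0.2858, 0.0044]  P^+=[0.3532 -0.1918; -0.1918 0.5981]

x_post = [-0.2858, 0.0044]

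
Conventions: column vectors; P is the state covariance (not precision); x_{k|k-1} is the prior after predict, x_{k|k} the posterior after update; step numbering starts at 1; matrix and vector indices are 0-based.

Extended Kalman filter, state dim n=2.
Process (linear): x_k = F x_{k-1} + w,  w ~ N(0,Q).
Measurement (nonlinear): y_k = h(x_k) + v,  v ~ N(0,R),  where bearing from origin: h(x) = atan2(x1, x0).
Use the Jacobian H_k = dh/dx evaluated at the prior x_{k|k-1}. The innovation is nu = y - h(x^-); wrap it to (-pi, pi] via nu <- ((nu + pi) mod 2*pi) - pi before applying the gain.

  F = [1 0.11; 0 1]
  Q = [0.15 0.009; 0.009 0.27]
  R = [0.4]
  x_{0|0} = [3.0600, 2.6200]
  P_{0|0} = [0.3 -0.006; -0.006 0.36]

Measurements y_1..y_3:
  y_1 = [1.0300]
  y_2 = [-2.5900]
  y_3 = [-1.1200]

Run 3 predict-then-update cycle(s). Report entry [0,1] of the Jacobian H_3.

step 1: x^-=[3.3482, 2.6200]  P^-=[0.4530 0.0426; 0.0426 0.6300]  H_jac=[-0.1450 0.1852]  S=[0.4288]  K=[-0.1347; 0.2577]  nu=[0.3660]  x^+=[3.2989, 2.7143]  P^+=[0.4453 0.0575; 0.0575 0.6015]
step 2: x^-=[3.5975, 2.7143]  P^-=[0.6152 0.1327; 0.1327 0.8715]  H_jac=[-0.1336 0.1771]  S=[0.4321]  K=[-0.1359; 0.3163]  nu=[3.0468]  x^+=[3.1834, 3.6779]  P^+=[0.6072 0.1512; 0.1512 0.8283]
step 3: x^-=[3.5879, 3.6779]  P^-=[0.8005 0.2513; 0.2513 1.0983]  H_jac=[-0.1393 0.1359]  S=[0.4263]  K=[-0.1815; 0.2680]  nu=[-1.9178]  x^+=[3.9360, 3.1640]  P^+=[0.7865 0.2721; 0.2721 1.0677]

H_jac[0,1] = 0.1359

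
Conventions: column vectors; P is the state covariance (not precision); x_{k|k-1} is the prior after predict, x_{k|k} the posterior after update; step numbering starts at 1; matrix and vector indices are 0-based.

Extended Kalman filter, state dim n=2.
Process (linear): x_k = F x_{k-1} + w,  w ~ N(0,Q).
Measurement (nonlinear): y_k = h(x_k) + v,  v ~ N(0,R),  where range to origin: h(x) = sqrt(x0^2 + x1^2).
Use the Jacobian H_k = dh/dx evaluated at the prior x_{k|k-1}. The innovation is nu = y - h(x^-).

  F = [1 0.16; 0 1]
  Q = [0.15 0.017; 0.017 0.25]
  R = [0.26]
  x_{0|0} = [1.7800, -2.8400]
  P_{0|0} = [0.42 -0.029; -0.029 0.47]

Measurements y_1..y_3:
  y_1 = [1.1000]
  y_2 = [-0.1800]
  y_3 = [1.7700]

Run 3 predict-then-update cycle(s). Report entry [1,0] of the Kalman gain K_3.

K[1,0] = -0.2549

step 1: x^-=[1.3256, -2.8400]  P^-=[0.5728 0.0632; 0.0632 0.7200]  H_jac=[0.4230 -0.9062]  S=[0.9052]  K=[0.2043; -0.6912]  nu=[-2.0341]  x^+=[0.9099, -1.4340]  P^+=[0.5350 0.1911; 0.1911 0.2875]
step 2: x^-=[0.6805, -1.4340]  P^-=[0.7535 0.2541; 0.2541 0.5375]  H_jac=[0.4287 -0.9034]  S=[0.6404]  K=[0.1460; -0.5882]  nu=[-1.7672]  x^+=[0.4225, -0.3945]  P^+=[0.7398 0.3091; 0.3091 0.3159]
step 3: x^-=[0.3594, -0.3945]  P^-=[0.9968 0.3766; 0.3766 0.5659]  H_jac=[0.6735 -0.7392]  S=[0.6464]  K=[0.6078; -0.2549]  nu=[1.2364]  x^+=[1.1109, -0.7096]  P^+=[0.7580 0.4767; 0.4767 0.5240]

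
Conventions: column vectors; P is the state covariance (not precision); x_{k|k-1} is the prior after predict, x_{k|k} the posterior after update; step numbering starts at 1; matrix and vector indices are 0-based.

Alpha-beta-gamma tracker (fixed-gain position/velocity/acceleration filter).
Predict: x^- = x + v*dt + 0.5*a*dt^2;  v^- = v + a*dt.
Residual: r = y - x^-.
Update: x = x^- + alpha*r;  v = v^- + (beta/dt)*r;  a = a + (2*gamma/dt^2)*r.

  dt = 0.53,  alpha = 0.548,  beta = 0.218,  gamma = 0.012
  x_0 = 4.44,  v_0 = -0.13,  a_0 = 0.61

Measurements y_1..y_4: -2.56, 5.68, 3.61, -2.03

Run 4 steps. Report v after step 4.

v_post = -1.3958

step 1: x_pred=4.4568  r=-7.0168  x^+=0.6116  v^+=-2.6928  a^+=0.0105
step 2: x_pred=-0.8142  r=6.4942  x^+=2.7446  v^+=-0.0161  a^+=0.5653
step 3: x_pred=2.8155  r=0.7945  x^+=3.2509  v^+=0.6103  a^+=0.6332
step 4: x_pred=3.6633  r=-5.6933  x^+=0.5434  v^+=-1.3958  a^+=0.1468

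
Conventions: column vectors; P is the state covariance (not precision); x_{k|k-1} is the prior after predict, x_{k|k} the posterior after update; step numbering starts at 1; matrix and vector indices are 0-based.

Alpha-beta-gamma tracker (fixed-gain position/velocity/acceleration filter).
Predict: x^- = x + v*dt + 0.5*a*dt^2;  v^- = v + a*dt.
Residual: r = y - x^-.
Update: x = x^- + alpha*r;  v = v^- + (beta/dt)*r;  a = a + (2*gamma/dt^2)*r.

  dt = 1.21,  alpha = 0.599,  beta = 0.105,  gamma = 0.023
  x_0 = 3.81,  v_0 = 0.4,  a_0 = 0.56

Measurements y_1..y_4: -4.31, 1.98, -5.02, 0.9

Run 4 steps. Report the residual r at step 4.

resid = 2.1645

step 1: x_pred=4.7039  r=-9.0139  x^+=-0.6954  v^+=0.2954  a^+=0.2768
step 2: x_pred=-0.1353  r=2.1153  x^+=1.1317  v^+=0.8139  a^+=0.3433
step 3: x_pred=2.3678  r=-7.3878  x^+=-2.0575  v^+=0.5881  a^+=0.1111
step 4: x_pred=-1.2645  r=2.1645  x^+=0.0320  v^+=0.9104  a^+=0.1791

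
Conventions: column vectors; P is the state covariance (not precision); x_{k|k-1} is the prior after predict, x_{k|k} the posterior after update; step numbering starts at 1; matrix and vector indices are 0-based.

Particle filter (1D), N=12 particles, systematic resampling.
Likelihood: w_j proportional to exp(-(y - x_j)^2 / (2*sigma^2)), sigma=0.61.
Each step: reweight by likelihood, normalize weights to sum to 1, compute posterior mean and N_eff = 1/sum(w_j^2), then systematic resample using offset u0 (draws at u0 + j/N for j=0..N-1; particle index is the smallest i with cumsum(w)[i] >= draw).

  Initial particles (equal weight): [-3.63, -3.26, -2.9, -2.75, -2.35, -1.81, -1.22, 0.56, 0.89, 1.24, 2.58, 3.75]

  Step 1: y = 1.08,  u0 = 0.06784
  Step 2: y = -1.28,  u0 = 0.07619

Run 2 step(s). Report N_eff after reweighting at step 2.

N_eff = 4.5142

step 1: w=[0.0000, 0.0000, 0.0000, 0.0000, 0.0000, 0.0000, 0.0003, 0.2610, 0.3576, 0.3627, 0.0183, 0.0000]  mean=0.9611  Neff=3.0493  idx=[7, 7, 7, 8, 8, 8, 8, 9, 9, 9, 9, 10]
step 2: w=[0.2666, 0.2666, 0.2666, 0.0451, 0.0451, 0.0451, 0.0451, 0.0050, 0.0050, 0.0050, 0.0050, 0.0000]  mean=0.6330  Neff=4.5142  idx=[0, 0, 0, 1, 1, 1, 2, 2, 2, 3, 5, 9]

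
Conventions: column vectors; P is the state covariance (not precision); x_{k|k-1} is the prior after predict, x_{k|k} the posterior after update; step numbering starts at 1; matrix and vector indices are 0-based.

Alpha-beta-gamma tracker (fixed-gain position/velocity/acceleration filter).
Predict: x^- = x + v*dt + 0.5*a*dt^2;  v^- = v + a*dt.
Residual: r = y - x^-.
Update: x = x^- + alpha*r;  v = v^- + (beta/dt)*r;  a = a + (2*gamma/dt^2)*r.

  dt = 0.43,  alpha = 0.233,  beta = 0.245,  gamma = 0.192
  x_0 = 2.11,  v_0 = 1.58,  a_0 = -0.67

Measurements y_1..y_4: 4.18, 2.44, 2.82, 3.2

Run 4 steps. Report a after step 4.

a_post = -6.5263

step 1: x_pred=2.7275  r=1.4525  x^+=3.0659  v^+=2.1195  a^+=2.3466
step 2: x_pred=4.1942  r=-1.7542  x^+=3.7855  v^+=2.1291  a^+=-1.2966
step 3: x_pred=4.5811  r=-1.7611  x^+=4.1708  v^+=0.5681  a^+=-4.9541
step 4: x_pred=3.9571  r=-0.7571  x^+=3.7807  v^+=-1.9935  a^+=-6.5263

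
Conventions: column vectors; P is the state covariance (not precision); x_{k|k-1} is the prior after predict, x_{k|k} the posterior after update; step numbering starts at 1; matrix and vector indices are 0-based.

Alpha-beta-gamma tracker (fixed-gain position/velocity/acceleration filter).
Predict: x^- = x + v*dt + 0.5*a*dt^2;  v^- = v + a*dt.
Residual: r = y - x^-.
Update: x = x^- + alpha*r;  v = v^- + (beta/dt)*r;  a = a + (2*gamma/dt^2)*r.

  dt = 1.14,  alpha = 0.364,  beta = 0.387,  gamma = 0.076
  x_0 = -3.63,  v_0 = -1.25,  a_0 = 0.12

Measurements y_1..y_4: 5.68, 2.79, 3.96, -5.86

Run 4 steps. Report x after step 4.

x_post = 5.5574

step 1: x_pred=-4.9770  r=10.6570  x^+=-1.0979  v^+=2.5046  a^+=1.3664
step 2: x_pred=2.6453  r=0.1447  x^+=2.6979  v^+=4.1115  a^+=1.3834
step 3: x_pred=8.2839  r=-4.3239  x^+=6.7100  v^+=4.2206  a^+=0.8776
step 4: x_pred=12.0918  r=-17.9518  x^+=5.5574  v^+=-0.8730  a^+=-1.2220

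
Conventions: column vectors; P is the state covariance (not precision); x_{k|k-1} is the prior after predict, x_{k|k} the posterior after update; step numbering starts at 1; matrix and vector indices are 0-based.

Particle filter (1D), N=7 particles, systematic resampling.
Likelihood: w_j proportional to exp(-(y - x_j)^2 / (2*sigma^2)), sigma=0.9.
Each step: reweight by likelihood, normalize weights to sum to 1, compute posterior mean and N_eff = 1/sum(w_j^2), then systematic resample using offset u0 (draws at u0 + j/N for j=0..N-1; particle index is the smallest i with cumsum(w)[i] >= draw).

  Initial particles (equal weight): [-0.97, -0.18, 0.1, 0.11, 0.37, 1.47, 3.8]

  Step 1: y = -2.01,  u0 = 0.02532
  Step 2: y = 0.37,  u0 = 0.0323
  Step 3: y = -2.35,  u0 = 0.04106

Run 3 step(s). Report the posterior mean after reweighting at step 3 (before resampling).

step 1: w=[0.6438, 0.1588, 0.0804, 0.0783, 0.0380, 0.0007, 0.0000]  mean=-0.6213  Neff=2.2042  idx=[0, 0, 0, 0, 0, 1, 2]
step 2: w=[0.0961, 0.0961, 0.0961, 0.0961, 0.0961, 0.2415, 0.2782]  mean=-0.4816  Neff=5.4990  idx=[0, 1, 3, 4, 5, 6, 6]
step 3: w=[0.2306, 0.2306, 0.2306, 0.2306, 0.0408, 0.0184, 0.0184]  mean=-0.8984  Neff=4.6500  idx=[0, 0, 1, 2, 2, 3, 3]

post_mean = -0.8984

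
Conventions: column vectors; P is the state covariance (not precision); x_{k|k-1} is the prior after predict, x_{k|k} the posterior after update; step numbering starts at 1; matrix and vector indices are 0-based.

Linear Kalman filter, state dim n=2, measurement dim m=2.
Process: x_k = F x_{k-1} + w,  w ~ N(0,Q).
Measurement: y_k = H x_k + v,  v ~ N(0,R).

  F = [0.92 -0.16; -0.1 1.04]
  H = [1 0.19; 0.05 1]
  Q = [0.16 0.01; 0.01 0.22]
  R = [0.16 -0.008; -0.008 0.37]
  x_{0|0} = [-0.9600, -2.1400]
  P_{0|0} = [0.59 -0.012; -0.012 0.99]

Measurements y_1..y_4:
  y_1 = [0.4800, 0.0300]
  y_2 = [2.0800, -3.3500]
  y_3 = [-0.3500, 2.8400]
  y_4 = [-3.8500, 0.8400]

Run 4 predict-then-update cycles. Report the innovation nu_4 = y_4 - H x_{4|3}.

step 1: x^-=[-0.5408, -2.1296]  P^-=[0.6883 -0.2207; -0.2207 1.2992]  S=[0.8113 0.0505; 0.0505 1.6488]  K=[0.8052 -0.1376; -0.0164 0.7817]  nu=[1.4254, 2.1866]  x^+=[0.3060, -0.4436]  P^+=[0.1422 -0.0645; -0.0645 0.2926]
step 2: x^-=[0.3525, -0.4919]  P^-=[0.3068 -0.1145; -0.1145 0.5513]  S=[0.4432 -0.0035; -0.0035 0.9106]  K=[0.6423 -0.1064; -0.0173 0.5991]  nu=[1.8209, -2.8757]  x^+=[1.8282, -2.2461]  P^+=[0.1132 -0.0502; -0.0502 0.2243]
step 3: x^-=[2.0413, -2.5188]  P^-=[0.2763 -0.0865; -0.0865 0.4742]  S=[0.4205 0.0085; 0.0085 0.8362]  K=[0.6198 -0.0933; -0.0030 0.5619]  nu=[-1.9128, 5.2567]  x^+=[0.3653, 0.4407]  P^+=[0.1084 -0.0449; -0.0449 0.2102]
step 4: x^-=[0.2656, 0.4218]  P^-=[0.2704 -0.0786; -0.0786 0.4577]  S=[0.4170 0.0131; 0.0131 0.8206]  K=[0.6153 -0.0892; 0.0026 0.5530]  nu=[-4.1957, 0.4049]  x^+=[-2.3523, 0.6348]  P^+=[0.1074 -0.0433; -0.0433 0.2068]

innov = [-4.1957, 0.4049]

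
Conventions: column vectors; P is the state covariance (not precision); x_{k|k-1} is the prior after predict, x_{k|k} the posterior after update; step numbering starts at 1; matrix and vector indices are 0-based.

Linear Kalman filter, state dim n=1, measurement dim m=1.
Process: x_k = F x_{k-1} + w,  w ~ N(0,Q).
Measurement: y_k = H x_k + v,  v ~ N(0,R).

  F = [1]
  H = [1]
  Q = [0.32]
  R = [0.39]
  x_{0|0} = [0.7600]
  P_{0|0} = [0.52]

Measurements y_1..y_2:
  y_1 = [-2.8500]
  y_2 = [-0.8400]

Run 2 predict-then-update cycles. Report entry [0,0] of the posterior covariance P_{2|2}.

P_post[0,0] = 0.2342

step 1: x^-=[0.7600]  P^-=[0.8400]  S=[1.2300]  K=[0.6829]  nu=[-3.6100]  x^+=[-1.7054]  P^+=[0.2663]
step 2: x^-=[-1.7054]  P^-=[0.5863]  S=[0.9763]  K=[0.6005]  nu=[0.8654]  x^+=[-1.1857]  P^+=[0.2342]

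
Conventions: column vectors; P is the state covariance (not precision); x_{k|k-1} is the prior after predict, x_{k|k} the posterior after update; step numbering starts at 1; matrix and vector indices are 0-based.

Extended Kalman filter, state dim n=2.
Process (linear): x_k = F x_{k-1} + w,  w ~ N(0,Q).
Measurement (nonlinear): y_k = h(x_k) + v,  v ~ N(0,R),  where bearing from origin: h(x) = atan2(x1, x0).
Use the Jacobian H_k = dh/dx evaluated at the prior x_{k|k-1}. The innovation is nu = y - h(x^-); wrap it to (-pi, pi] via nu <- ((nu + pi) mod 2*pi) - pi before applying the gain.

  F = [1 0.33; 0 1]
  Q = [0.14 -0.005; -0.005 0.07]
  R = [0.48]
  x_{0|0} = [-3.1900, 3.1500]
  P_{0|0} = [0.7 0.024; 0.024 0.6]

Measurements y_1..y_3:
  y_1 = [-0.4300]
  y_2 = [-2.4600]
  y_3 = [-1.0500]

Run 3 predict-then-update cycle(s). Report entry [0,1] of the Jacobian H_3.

H_jac[0,1] = 0.0125

step 1: x^-=[-2.1505, 3.1500]  P^-=[0.9212 0.2170; 0.2170 0.6700]  H_jac=[-0.2165 -0.1478]  S=[0.5517]  K=[-0.4197; -0.2647]  nu=[-2.5998]  x^+=[-1.0594, 3.8381]  P^+=[0.8240 0.1557; 0.1557 0.6313]
step 2: x^-=[0.2072, 3.8381]  P^-=[1.1355 0.3591; 0.3591 0.7013]  H_jac=[-0.2598 0.0140]  S=[0.5542]  K=[-0.5232; -0.1506]  nu=[2.3063]  x^+=[-0.9996, 3.4909]  P^+=[0.9838 0.3154; 0.3154 0.6888]
step 3: x^-=[0.1524, 3.4909]  P^-=[1.4070 0.5377; 0.5377 0.7588]  H_jac=[-0.2859 0.0125]  S=[0.5913]  K=[-0.6690; -0.2440]  nu=[-2.5772]  x^+=[1.8765, 4.1196]  P^+=[1.1423 0.4412; 0.4412 0.7236]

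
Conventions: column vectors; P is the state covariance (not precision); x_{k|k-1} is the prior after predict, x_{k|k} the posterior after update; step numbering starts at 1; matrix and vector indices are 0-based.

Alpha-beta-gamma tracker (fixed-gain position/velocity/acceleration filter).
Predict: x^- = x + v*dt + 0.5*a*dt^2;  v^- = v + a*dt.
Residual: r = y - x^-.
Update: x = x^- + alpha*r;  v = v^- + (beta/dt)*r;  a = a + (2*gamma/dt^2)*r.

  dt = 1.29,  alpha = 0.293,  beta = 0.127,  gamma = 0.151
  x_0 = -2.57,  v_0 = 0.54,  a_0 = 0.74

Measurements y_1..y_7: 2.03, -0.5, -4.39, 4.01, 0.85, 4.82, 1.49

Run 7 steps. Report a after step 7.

a_post = -0.2883

step 1: x_pred=-1.2577  r=3.2877  x^+=-0.2944  v^+=1.8183  a^+=1.3366
step 2: x_pred=3.1633  r=-3.6633  x^+=2.0900  v^+=3.1819  a^+=0.6718
step 3: x_pred=6.7536  r=-11.1436  x^+=3.4885  v^+=2.9515  a^+=-1.3505
step 4: x_pred=6.1722  r=-2.1622  x^+=5.5387  v^+=0.9964  a^+=-1.7429
step 5: x_pred=5.3739  r=-4.5239  x^+=4.0484  v^+=-1.6973  a^+=-2.5639
step 6: x_pred=-0.2744  r=5.0944  x^+=1.2183  v^+=-4.5032  a^+=-1.6394
step 7: x_pred=-5.9549  r=7.4449  x^+=-3.7736  v^+=-5.8850  a^+=-0.2883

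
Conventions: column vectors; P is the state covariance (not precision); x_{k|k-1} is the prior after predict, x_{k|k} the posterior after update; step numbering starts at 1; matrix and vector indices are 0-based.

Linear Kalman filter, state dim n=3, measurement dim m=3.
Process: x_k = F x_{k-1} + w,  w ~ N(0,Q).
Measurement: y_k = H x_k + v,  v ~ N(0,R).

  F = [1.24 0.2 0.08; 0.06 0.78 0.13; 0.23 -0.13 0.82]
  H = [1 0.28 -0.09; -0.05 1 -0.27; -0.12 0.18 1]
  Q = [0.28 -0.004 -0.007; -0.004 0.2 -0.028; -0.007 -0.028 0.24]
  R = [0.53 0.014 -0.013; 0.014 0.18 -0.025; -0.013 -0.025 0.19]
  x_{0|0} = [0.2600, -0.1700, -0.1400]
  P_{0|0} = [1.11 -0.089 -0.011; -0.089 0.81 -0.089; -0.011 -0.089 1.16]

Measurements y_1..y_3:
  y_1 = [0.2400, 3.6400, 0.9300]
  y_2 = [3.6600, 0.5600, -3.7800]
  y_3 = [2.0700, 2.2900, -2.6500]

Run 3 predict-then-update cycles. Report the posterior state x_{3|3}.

step 1: x^-=[0.2772, -0.1352, -0.0329]  P^-=[1.9774 0.1202 0.3498; 0.1202 0.6899 -0.0427; 0.3498 -0.0427 1.1125]  S=[2.5770 0.1680 0.0443; 0.1680 0.9764 -0.2517; 0.0443 -0.2517 1.2488]  K=[0.7805 -0.1990 0.0397; 0.0705 0.7523 0.2028; 0.0897 -0.1753 0.8126]  nu=[-0.0023, 3.7802, 1.0205]  x^+=[-0.4364, 2.9154, 0.1334]  P^+=[0.4125 0.0083 0.0504; 0.0083 0.1307 -0.0037; 0.0504 -0.0037 0.1643]
step 2: x^-=[0.0527, 2.2652, -0.3700]  P^-=[0.9346 0.0650 0.1686; 0.0650 0.2846 -0.0150; 0.1686 -0.0150 0.3938]  S=[1.4969 0.0783 0.0298; 0.0783 0.5018 -0.1001; 0.0298 -0.1001 0.5578]  K=[0.6325 -0.1404 0.0633; 0.0637 0.5894 0.1534; 0.0811 -0.1446 0.6346]  nu=[2.9398, -1.8025, -3.8114]  x^+=[1.9239, 0.8053, -2.2896]  P^+=[0.3334 0.0109 0.0454; 0.0109 0.1027 -0.0036; 0.0454 -0.0036 0.1292]
step 3: x^-=[2.3636, 0.4459, -1.5396]  P^-=[0.8119 0.0561 0.1391; 0.0561 0.2669 -0.0168; 0.1391 -0.0168 0.3635]  S=[1.3730 0.0781 0.0146; 0.0781 0.4826 -0.0959; 0.0146 -0.0959 0.5320]  K=[0.6006 -0.1316 0.0570; 0.0620 0.5760 0.1482; 0.0755 -0.1419 0.6186]  nu=[-0.5570, 1.5465, -0.9070]  x^+=[1.7739, 1.1678, -2.3622]  P^+=[0.3166 0.0106 0.0424; 0.0106 0.1003 -0.0038; 0.0424 -0.0038 0.1259]

x_post = [1.7739, 1.1678, -2.3622]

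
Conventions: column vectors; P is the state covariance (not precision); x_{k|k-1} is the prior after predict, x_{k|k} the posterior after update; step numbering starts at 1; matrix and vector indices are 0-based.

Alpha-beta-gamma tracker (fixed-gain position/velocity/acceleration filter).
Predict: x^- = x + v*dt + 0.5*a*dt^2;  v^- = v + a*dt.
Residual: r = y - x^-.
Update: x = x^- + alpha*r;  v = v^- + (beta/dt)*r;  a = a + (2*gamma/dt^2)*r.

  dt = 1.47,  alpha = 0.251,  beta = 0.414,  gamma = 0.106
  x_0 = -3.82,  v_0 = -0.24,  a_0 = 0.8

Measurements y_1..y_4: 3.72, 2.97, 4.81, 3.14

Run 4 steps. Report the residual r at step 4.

step 1: x_pred=-3.3084  r=7.0284  x^+=-1.5443  v^+=2.9154  a^+=1.4895
step 2: x_pred=4.3508  r=-1.3808  x^+=4.0042  v^+=4.7162  a^+=1.3541
step 3: x_pred=12.4000  r=-7.5900  x^+=10.4949  v^+=4.5691  a^+=0.6094
step 4: x_pred=17.8700  r=-14.7300  x^+=14.1727  v^+=1.3165  a^+=-0.8357

resid = -14.7300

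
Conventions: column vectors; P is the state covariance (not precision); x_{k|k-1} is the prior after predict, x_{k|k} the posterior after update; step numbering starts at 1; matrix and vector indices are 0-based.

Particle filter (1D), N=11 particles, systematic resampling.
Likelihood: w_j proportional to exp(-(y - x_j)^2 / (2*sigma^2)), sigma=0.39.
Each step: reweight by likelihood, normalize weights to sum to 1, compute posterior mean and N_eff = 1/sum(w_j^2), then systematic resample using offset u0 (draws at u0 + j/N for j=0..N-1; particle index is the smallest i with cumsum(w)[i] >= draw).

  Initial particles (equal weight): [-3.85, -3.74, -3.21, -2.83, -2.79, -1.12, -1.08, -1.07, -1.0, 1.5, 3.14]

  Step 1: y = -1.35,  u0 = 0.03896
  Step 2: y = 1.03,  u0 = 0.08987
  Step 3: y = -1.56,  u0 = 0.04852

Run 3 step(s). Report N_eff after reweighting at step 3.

step 1: w=[0.0000, 0.0000, 0.0000, 0.0002, 0.0004, 0.2737, 0.2563, 0.2517, 0.2177, 0.0000, 0.0000]  mean=-1.0721  Neff=3.9786  idx=[5, 5, 5, 6, 6, 6, 7, 7, 7, 8, 8]
step 2: w=[0.0405, 0.0405, 0.0405, 0.0709, 0.0709, 0.0709, 0.0815, 0.0815, 0.0815, 0.2107, 0.2107]  mean=-1.0487  Neff=7.7707  idx=[2, 3, 5, 6, 7, 8, 9, 9, 10, 10, 10]
step 3: w=[0.1147, 0.1016, 0.1016, 0.0985, 0.0985, 0.0985, 0.0773, 0.0773, 0.0773, 0.0773, 0.0773]  mean=-1.0507  Neff=10.7758  idx=[0, 1, 2, 3, 3, 4, 5, 6, 8, 9, 10]

N_eff = 10.7758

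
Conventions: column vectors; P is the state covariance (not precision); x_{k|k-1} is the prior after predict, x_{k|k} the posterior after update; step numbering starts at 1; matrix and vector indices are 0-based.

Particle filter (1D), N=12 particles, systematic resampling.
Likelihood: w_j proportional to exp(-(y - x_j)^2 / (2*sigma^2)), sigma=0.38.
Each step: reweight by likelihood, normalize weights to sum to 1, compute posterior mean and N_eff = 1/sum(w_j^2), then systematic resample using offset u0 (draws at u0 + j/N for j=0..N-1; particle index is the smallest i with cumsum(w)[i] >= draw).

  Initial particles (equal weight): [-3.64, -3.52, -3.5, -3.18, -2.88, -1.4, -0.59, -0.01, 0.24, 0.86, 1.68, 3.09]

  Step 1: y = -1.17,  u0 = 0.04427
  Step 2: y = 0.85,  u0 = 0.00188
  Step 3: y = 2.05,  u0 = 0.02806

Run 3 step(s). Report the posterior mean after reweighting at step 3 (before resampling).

post_mean = -0.5900

step 1: w=[0.0000, 0.0000, 0.0000, 0.0000, 0.0000, 0.7208, 0.2701, 0.0082, 0.0009, 0.0000, 0.0000, 0.0000]  mean=-1.1684  Neff=1.6876  idx=[5, 5, 5, 5, 5, 5, 5, 5, 5, 6, 6, 6]
step 2: w=[0.0000, 0.0000, 0.0000, 0.0000, 0.0000, 0.0000, 0.0000, 0.0000, 0.0000, 0.3333, 0.3333, 0.3333]  mean=-0.5901  Neff=3.0006  idx=[9, 9, 9, 9, 10, 10, 10, 10, 11, 11, 11, 11]
step 3: w=[0.0833, 0.0833, 0.0833, 0.0833, 0.0833, 0.0833, 0.0833, 0.0833, 0.0833, 0.0833, 0.0833, 0.0833]  mean=-0.5900  Neff=12.0000  idx=[0, 1, 2, 3, 4, 5, 6, 7, 8, 9, 10, 11]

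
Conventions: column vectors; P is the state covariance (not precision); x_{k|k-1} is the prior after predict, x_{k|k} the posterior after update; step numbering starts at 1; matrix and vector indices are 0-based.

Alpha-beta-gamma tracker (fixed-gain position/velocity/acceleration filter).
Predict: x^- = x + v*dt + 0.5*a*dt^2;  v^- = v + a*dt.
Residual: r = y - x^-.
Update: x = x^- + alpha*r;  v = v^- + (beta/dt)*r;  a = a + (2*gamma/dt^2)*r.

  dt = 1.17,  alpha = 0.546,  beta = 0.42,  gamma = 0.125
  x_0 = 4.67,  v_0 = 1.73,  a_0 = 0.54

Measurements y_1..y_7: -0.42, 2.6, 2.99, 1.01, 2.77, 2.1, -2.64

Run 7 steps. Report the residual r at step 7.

resid = -5.6064

step 1: x_pred=7.0637  r=-7.4837  x^+=2.9776  v^+=-0.3247  a^+=-0.8267
step 2: x_pred=2.0319  r=0.5681  x^+=2.3421  v^+=-1.0880  a^+=-0.7230
step 3: x_pred=0.5743  r=2.4157  x^+=1.8933  v^+=-1.0667  a^+=-0.2818
step 4: x_pred=0.4523  r=0.5577  x^+=0.7568  v^+=-1.1962  a^+=-0.1800
step 5: x_pred=-0.7659  r=3.5359  x^+=1.1647  v^+=-0.1375  a^+=0.4658
step 6: x_pred=1.3227  r=0.7773  x^+=1.7471  v^+=0.6866  a^+=0.6078
step 7: x_pred=2.9664  r=-5.6064  x^+=-0.0947  v^+=-0.6149  a^+=-0.4161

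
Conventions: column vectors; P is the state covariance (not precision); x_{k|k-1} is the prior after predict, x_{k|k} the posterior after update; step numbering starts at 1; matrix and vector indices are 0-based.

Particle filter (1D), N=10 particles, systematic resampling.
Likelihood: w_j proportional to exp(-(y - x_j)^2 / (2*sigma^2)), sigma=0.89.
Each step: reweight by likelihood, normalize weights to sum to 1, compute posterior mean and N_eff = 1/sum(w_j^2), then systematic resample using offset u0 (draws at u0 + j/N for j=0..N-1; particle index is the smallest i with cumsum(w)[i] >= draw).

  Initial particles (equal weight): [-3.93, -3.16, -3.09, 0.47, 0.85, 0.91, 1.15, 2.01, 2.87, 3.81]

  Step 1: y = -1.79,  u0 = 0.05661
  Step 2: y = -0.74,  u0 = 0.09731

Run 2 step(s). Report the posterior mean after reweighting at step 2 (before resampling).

post_mean = -0.8254

step 1: w=[0.0719, 0.3962, 0.4458, 0.0515, 0.0159, 0.0130, 0.0055, 0.0001, 0.0000, 0.0000]  mean=-2.8558  Neff=2.7477  idx=[0, 1, 1, 1, 1, 2, 2, 2, 2, 3]
step 2: w=[0.0026, 0.0400, 0.0400, 0.0400, 0.0400, 0.0494, 0.0494, 0.0494, 0.0494, 0.6399]  mean=-0.8254  Neff=2.3495  idx=[3, 5, 7, 9, 9, 9, 9, 9, 9, 9]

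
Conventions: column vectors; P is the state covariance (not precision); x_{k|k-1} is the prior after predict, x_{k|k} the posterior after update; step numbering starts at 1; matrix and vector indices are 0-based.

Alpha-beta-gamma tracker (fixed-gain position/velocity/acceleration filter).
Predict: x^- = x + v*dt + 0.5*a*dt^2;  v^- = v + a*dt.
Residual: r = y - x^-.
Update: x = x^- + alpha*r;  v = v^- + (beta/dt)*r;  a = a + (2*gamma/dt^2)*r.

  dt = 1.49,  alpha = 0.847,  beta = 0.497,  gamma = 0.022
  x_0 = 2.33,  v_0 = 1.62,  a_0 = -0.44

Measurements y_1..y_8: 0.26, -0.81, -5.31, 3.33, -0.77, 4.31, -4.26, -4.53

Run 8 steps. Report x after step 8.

step 1: x_pred=4.2554  r=-3.9954  x^+=0.8713  v^+=-0.3683  a^+=-0.5192
step 2: x_pred=-0.2538  r=-0.5562  x^+=-0.7249  v^+=-1.3274  a^+=-0.5302
step 3: x_pred=-3.2913  r=-2.0187  x^+=-5.0011  v^+=-2.7908  a^+=-0.5702
step 4: x_pred=-9.7924  r=13.1224  x^+=1.3223  v^+=0.7367  a^+=-0.3101
step 5: x_pred=2.0756  r=-2.8456  x^+=-0.3346  v^+=-0.6746  a^+=-0.3665
step 6: x_pred=-1.7467  r=6.0567  x^+=3.3833  v^+=0.7995  a^+=-0.2465
step 7: x_pred=4.3009  r=-8.5609  x^+=-2.9502  v^+=-2.4234  a^+=-0.4162
step 8: x_pred=-7.0230  r=2.4930  x^+=-4.9114  v^+=-2.2119  a^+=-0.3668

x_post = -4.9114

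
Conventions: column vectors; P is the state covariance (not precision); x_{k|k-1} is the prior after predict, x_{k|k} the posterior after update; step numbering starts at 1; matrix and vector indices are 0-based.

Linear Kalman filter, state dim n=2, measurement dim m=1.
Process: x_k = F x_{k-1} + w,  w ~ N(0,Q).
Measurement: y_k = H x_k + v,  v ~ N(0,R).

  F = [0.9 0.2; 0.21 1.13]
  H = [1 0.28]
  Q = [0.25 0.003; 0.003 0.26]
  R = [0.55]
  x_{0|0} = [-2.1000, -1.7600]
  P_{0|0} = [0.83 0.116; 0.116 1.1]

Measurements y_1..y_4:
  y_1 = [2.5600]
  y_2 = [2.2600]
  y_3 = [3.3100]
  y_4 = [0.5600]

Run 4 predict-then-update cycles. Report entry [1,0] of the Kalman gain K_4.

step 1: x^-=[-2.2420, -2.4298]  P^-=[1.0081 0.5313; 0.5313 1.7562]  S=[1.9933]  K=[0.5804; 0.5133]  nu=[5.4823]  x^+=[0.9397, 0.3840]  P^+=[0.3367 -0.0624; -0.0624 1.2312]
step 2: x^-=[0.9226, 0.6313]  P^-=[0.5495 0.2788; 0.2788 1.8173]  S=[1.3981]  K=[0.4489; 0.5633]  nu=[1.1607]  x^+=[1.4436, 1.2852]  P^+=[0.2678 -0.0748; -0.0748 1.3736]
step 3: x^-=[1.5562, 1.7554]  P^-=[0.4950 0.2849; 0.2849 1.9903]  S=[1.3605]  K=[0.4224; 0.6190]  nu=[1.2623]  x^+=[2.0894, 2.5367]  P^+=[0.2522 -0.0709; -0.0709 1.4690]
step 4: x^-=[2.3878, 3.3053]  P^-=[0.4875 0.3076; 0.3076 2.1132]  S=[1.3754]  K=[0.4171; 0.6538]  nu=[-2.7533]  x^+=[1.2396, 1.5051]  P^+=[0.2483 -0.0675; -0.0675 1.5252]

K[1,0] = 0.6538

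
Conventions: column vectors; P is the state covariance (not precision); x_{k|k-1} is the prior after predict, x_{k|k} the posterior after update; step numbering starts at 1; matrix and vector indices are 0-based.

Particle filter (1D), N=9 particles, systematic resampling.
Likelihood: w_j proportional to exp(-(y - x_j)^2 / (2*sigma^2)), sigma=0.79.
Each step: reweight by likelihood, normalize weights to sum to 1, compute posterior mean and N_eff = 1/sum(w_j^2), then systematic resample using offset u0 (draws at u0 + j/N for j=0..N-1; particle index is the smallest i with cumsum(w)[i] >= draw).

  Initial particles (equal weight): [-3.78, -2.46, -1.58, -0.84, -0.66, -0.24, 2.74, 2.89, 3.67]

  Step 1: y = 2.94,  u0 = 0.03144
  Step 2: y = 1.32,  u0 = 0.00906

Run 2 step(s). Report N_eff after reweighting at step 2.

step 1: w=[0.0000, 0.0000, 0.0000, 0.0000, 0.0000, 0.0001, 0.3697, 0.3810, 0.2491]  mean=3.0284  Neff=2.9075  idx=[6, 6, 6, 6, 7, 7, 7, 8, 8]
step 2: w=[0.1609, 0.1609, 0.1609, 0.1609, 0.1123, 0.1123, 0.1123, 0.0097, 0.0097]  mean=2.8086  Neff=7.0621  idx=[0, 0, 1, 2, 2, 3, 4, 5, 6]

N_eff = 7.0621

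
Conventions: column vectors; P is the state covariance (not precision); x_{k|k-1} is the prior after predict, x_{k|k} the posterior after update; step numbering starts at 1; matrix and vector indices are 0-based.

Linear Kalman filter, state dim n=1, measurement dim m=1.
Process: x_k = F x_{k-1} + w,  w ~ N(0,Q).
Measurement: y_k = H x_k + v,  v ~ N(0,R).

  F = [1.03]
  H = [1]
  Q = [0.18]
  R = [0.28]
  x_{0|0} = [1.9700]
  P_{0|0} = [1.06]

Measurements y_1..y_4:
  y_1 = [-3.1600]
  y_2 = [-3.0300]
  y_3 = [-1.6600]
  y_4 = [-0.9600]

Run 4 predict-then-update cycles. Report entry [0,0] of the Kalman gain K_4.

K[0,0] = 0.5533

step 1: x^-=[2.0291]  P^-=[1.3046]  S=[1.5846]  K=[0.8233]  nu=[-5.1891]  x^+=[-2.2431]  P^+=[0.2305]
step 2: x^-=[-2.3103]  P^-=[0.4246]  S=[0.7046]  K=[0.6026]  nu=[-0.7197]  x^+=[-2.7440]  P^+=[0.1687]
step 3: x^-=[-2.8263]  P^-=[0.3590]  S=[0.6390]  K=[0.5618]  nu=[1.1663]  x^+=[-2.1711]  P^+=[0.1573]
step 4: x^-=[-2.2362]  P^-=[0.3469]  S=[0.6269]  K=[0.5533]  nu=[1.2762]  x^+=[-1.5300]  P^+=[0.1549]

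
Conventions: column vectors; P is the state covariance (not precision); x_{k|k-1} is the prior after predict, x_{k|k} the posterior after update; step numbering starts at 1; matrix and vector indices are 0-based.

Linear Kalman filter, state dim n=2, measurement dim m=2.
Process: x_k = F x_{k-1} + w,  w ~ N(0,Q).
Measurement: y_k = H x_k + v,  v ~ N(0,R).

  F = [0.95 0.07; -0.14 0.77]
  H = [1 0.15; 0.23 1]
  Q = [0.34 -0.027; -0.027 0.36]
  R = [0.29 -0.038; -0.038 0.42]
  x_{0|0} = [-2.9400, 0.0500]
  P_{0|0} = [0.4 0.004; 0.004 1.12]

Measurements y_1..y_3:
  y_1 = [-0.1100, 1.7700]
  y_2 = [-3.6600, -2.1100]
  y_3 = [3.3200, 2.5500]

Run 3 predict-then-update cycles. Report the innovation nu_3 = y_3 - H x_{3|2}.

innov = [5.8901, 2.9671]

step 1: x^-=[-2.7895, 0.4501]  P^-=[0.7070 -0.0169; -0.0169 1.0310]  S=[1.0151 0.2617; 0.2617 1.4806]  K=[0.7005 -0.0255; -0.0453 0.7017]  nu=[2.6120, 1.9615]  x^+=[-1.0096, 1.7082]  P^+=[0.2172 -0.0873; -0.0873 0.3165]
step 2: x^-=[-0.8396, 1.4567]  P^-=[0.5260 -0.1018; -0.1018 0.5707]  S=[0.7983 0.0633; 0.0633 0.9717]  K=[0.6415 -0.0220; -0.0653 0.5675]  nu=[-3.0389, -3.3736]  x^+=[-2.7147, -0.2594]  P^+=[0.1988 -0.0794; -0.0794 0.2591]
step 3: x^-=[-2.5971, 0.1803]  P^-=[0.5101 -0.0967; -0.0967 0.5346]  S=[0.7831 0.0594; 0.0594 0.9371]  K=[0.6342 -0.0183; -0.0629 0.5507]  nu=[5.8901, 2.9671]  x^+=[1.0844, 1.4437]  P^+=[0.1962 -0.0769; -0.0769 0.2514]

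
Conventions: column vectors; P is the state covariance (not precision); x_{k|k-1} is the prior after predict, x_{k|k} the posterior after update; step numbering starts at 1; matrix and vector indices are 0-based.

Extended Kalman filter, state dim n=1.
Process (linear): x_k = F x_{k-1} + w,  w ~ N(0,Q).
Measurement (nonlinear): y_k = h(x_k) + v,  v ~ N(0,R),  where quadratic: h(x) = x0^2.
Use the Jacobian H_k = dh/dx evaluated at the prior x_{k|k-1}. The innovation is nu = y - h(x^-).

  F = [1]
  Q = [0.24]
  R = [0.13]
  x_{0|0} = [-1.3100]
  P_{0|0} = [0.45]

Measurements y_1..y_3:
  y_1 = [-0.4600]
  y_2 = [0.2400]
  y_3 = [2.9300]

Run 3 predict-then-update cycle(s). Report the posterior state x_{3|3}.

x_post = [-2.4245]

step 1: x^-=[-1.3100]  P^-=[0.6900]  H_jac=[-2.6200]  S=[4.8664]  K=[-0.3715]  nu=[-2.1761]  x^+=[-0.5016]  P^+=[0.0184]
step 2: x^-=[-0.5016]  P^-=[0.2584]  H_jac=[-1.0032]  S=[0.3901]  K=[-0.6646]  nu=[-0.0116]  x^+=[-0.4939]  P^+=[0.0861]
step 3: x^-=[-0.4939]  P^-=[0.3261]  H_jac=[-0.9878]  S=[0.4482]  K=[-0.7187]  nu=[2.6861]  x^+=[-2.4245]  P^+=[0.0946]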